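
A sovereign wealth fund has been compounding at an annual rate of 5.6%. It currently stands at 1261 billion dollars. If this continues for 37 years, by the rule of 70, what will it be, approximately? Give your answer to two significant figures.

Doubling time ≈ 70/5.6 = 12.50 years.
37 years is 37/12.50 ≈ 2.96 doublings, a factor of 2^2.96 ≈ 7.78.
1261 × 7.78 ≈ 9800 billion dollars.

≈ 9800 billion dollars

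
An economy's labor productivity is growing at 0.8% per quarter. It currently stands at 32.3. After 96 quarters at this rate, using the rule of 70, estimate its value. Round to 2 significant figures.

Doubling time ≈ 70/0.8 = 87.50 quarters.
96 quarters is 96/87.50 ≈ 1.10 doublings, a factor of 2^1.10 ≈ 2.14.
32.3 × 2.14 ≈ 69.

roughly 69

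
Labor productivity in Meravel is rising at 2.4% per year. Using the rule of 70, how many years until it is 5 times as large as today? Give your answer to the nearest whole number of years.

≈ 68 years

Doubling time ≈ 70/2.4 = 29.17 years.
5× is log₂ 5 ≈ 2.32 doublings, so ≈ 2.32 × 29.17 = 68 years.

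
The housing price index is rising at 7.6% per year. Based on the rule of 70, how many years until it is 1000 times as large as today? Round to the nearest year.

At 7.6% it doubles every 70/7.6 ≈ 9.21 years.
Reaching 1000× takes log₂(1000) ≈ 9.97 doublings.
9.97 × 9.21 ≈ 92 years.

≈ 92 years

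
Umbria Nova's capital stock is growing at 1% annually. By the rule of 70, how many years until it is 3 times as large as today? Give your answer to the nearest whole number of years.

At 1% it doubles every 70/1 ≈ 70.00 years.
Reaching 3× takes log₂(3) ≈ 1.58 doublings.
1.58 × 70.00 ≈ 111 years.

111 years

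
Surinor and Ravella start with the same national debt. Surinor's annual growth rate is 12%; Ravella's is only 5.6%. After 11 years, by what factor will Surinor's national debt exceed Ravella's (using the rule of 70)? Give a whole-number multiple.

Surinor pulls ahead at 6.4 pp per year, so the ratio doubles every 70/6.4 ≈ 10.94 years.
In 11 years that's 1.01 doublings: 2^1.01 ≈ 2.

approximately 2 times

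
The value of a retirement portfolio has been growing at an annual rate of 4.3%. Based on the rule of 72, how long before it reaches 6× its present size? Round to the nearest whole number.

At 4.3% it doubles every 72/4.3 ≈ 16.74 years.
Reaching 6× takes log₂(6) ≈ 2.58 doublings.
2.58 × 16.74 ≈ 43 years.

approximately 43 years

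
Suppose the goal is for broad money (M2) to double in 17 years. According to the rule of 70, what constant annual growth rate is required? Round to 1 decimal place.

approximately 4.1%

70 / 17 ≈ 4.12, so about 4.1% a year.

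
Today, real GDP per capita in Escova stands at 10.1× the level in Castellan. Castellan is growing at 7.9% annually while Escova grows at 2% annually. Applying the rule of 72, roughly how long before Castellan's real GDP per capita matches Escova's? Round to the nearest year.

roughly 41 years

What matters is the difference: 5.9 pp.
Rule of 72 on the gap: the ratio halves every 72/5.9 ≈ 12.20 years.
A 10.1× gap takes log₂(10.1) ≈ 3.34 halvings to close: 3.34 × 12.20 ≈ 41 years.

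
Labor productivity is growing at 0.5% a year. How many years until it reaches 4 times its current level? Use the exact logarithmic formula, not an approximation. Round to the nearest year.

t = ln(4) / ln(1 + 0.005) = 1.3863 / 0.004988 ≈ 277.93.
≈ 278 years.

278 years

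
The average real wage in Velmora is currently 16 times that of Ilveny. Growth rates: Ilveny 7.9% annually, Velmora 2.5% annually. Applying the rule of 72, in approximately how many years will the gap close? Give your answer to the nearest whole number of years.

Ilveny gains on Velmora at 7.9% − 2.5% = 5.4 points a year.
At that relative rate the gap halves every 72/5.4 ≈ 13.33 years.
A 16 times gap closes after 4 halvings: 4 × 13.33 ≈ 53 years.

53 years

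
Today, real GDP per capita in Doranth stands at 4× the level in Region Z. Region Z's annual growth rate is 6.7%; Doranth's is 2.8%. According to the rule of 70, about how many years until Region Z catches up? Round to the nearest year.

approximately 36 years

What matters is the difference: 3.9 pp.
Rule of 70 on the gap: the ratio halves every 70/3.9 ≈ 17.95 years.
A 4× gap closes after 2 halvings: 2 × 17.95 ≈ 36 years.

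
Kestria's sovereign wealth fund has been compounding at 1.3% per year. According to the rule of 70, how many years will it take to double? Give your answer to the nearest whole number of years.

around 54 years

At 1.3%, doubling takes about 70/1.3 = 53.85 years.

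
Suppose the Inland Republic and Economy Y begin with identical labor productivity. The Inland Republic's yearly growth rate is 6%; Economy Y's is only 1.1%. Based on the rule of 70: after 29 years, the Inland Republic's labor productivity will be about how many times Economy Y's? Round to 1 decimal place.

4.1 times

Rate gap = 6% − 1.1% = 4.9 points.
The ratio doubles every 70/4.9 ≈ 14.29 years.
29/14.29 ≈ 2.03 doublings → ratio ≈ 2^2.03 ≈ 4.1.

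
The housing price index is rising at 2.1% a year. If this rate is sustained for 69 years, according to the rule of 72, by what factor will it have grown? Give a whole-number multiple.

Doubling time ≈ 72/2.1 = 34.29 years.
69/34.29 ≈ 2 doublings, so about 2^2 = 4×.

4 times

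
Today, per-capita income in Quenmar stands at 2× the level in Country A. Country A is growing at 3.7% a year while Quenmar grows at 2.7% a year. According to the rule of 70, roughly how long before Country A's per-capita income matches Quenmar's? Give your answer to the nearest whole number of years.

What matters is the difference: 1 pp.
Rule of 70 on the gap: the ratio halves every 70/1 ≈ 70.00 years.
A 2× gap closes after 1 halving: 1 × 70.00 ≈ 70 years.

roughly 70 years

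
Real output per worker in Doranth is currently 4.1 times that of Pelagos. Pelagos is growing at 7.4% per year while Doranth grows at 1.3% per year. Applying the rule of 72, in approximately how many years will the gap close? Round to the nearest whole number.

about 24 years

What matters is the difference: 6.1 pp.
Rule of 72 on the gap: the ratio halves every 72/6.1 ≈ 11.80 years.
A 4.1 times gap takes log₂(4.1) ≈ 2.04 halvings to close: 2.04 × 11.80 ≈ 24 years.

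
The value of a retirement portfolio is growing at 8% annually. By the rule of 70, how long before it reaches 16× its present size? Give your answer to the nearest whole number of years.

One doubling takes 70/8 = 8.75 years.
16× is 4 doublings, so 4 × 8.75 ≈ 35 years.

35 years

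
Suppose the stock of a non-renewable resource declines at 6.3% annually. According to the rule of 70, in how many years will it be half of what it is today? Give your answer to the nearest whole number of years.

around 11 years

Halving time ≈ 70 / 6.3 = 11.11 → 11 years.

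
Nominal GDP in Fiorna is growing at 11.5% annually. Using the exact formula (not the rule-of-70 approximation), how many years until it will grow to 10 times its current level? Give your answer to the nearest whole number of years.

21 years

t = ln(10) / ln(1 + 0.115) = 2.3026 / 0.108854 ≈ 21.15.
≈ 21 years.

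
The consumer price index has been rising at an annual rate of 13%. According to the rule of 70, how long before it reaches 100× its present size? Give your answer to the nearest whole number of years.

roughly 36 years

At 13% it doubles every 70/13 ≈ 5.38 years.
100× is log₂ 100 ≈ 6.64 doublings, so ≈ 6.64 × 5.38 = 36 years.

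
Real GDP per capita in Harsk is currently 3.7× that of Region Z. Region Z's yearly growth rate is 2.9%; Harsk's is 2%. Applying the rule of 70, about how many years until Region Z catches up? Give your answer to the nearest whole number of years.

Region Z gains on Harsk at 2.9% − 2% = 0.9 points a year.
At that relative rate the gap halves every 70/0.9 ≈ 77.78 years.
A 3.7× gap takes log₂(3.7) ≈ 1.89 halvings to close: 1.89 × 77.78 ≈ 147 years.

around 147 years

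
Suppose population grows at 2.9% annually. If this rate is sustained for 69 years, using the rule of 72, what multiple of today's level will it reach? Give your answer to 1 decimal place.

approximately 6.9 times

Doubling time ≈ 72/2.9 = 24.83 years.
69 years / 24.83 ≈ 2.78 doublings → factor 2^2.78 ≈ 6.9.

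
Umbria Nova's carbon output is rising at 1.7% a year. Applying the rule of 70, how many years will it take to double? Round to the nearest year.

70/1.7 ≈ 41.18, so it doubles roughly every 41 years.

roughly 41 years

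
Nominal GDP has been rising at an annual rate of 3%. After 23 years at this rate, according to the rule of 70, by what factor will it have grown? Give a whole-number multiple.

Doubling time ≈ 70/3 = 23.33 years.
23/23.33 ≈ 1 doubling, so about 2^1 = 2×.

around 2 times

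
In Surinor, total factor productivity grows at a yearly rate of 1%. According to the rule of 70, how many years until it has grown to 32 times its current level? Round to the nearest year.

approximately 350 years

Doubling time ≈ 70/1 = 70.00 years.
Getting to 32× needs 5 doublings: 5 × 70.00 ≈ 350 years.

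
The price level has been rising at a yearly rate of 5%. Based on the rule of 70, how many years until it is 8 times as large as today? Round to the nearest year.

42 years

At 5% it doubles every 70/5 ≈ 14.00 years.
8 = 2^3, so 3 doublings → 42 years.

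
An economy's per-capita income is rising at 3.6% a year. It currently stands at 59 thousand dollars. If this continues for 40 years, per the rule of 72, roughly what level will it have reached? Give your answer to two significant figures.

approximately 240 thousand dollars

Doubling time ≈ 72/3.6 = 20.00 years.
40 years is 40/20.00 ≈ 2.00 doublings, a factor of 2^2.00 ≈ 4.00.
59 × 4.00 ≈ 240 thousand dollars.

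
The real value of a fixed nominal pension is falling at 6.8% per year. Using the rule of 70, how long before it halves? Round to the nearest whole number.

10 years

The rule works in reverse for decay: 70/6.8 ≈ 10.29 years to halve.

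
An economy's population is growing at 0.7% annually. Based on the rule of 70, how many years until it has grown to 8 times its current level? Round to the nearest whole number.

Doubling time ≈ 70/0.7 = 100.00 years.
8 = 2^3, so 3 doublings → 300 years.

300 years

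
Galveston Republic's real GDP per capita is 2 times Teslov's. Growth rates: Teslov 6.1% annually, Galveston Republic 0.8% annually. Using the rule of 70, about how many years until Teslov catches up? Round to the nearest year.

about 13 years

The growth-rate gap is 6.1% − 0.8% = 5.3 percentage points.
So the ratio between them halves every 70/5.3 ≈ 13.21 years.
A 2 times gap closes after 1 halving: 1 × 13.21 ≈ 13 years.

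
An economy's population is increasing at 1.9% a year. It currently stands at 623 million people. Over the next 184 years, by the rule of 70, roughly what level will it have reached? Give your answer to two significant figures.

It doubles every 70/1.9 ≈ 36.84 years, so 184 years is 4.99 doublings.
2^4.99 ≈ 31.78; 623 × 31.78 ≈ 20000 million people.

20000 million people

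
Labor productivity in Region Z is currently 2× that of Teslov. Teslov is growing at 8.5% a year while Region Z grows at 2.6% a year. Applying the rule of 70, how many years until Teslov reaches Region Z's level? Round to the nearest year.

Teslov gains on Region Z at 8.5% − 2.6% = 5.9 points a year.
At that relative rate the gap halves every 70/5.9 ≈ 11.86 years.
A 2× gap closes after 1 halving: 1 × 11.86 ≈ 12 years.

≈ 12 years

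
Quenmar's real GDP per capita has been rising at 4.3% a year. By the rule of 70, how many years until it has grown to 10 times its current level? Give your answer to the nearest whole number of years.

Doubling time ≈ 70/4.3 = 16.28 years.
Reaching 10× takes log₂(10) ≈ 3.32 doublings.
3.32 × 16.28 ≈ 54 years.

roughly 54 years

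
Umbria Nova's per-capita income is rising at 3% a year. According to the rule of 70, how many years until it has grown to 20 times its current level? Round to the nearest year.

At 3% it doubles every 70/3 ≈ 23.33 years.
20× is log₂ 20 ≈ 4.32 doublings, so ≈ 4.32 × 23.33 = 101 years.

approximately 101 years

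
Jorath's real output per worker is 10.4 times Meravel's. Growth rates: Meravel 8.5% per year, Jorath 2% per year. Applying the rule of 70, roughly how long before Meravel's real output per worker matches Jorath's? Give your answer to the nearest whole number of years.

The growth-rate gap is 8.5% − 2% = 6.5 percentage points.
So the ratio between them halves every 70/6.5 ≈ 10.77 years.
A 10.4 times gap takes log₂(10.4) ≈ 3.38 halvings to close: 3.38 × 10.77 ≈ 36 years.

about 36 years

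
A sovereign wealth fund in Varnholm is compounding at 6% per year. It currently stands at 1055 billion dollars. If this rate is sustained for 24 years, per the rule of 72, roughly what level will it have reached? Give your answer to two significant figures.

around 4200 billion dollars

It doubles every 72/6 ≈ 12.00 years, so 24 years is 2.00 doublings.
2^2.00 ≈ 4.00; 1055 × 4.00 ≈ 4200 billion dollars.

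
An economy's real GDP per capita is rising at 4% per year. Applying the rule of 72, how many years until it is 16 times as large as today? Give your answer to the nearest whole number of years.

At 4% it doubles every 72/4 ≈ 18.00 years.
Getting to 16× needs 4 doublings: 4 × 18.00 ≈ 72 years.

≈ 72 years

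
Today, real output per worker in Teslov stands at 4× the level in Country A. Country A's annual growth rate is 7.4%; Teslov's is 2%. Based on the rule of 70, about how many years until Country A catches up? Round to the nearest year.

The growth-rate gap is 7.4% − 2% = 5.4 percentage points.
So the ratio between them halves every 70/5.4 ≈ 12.96 years.
A 4× gap closes after 2 halvings: 2 × 12.96 ≈ 26 years.

about 26 years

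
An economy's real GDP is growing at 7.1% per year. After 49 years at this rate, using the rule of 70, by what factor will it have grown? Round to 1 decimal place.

31.3 times

Doubles every ≈ 9.86 years (70/7.1).
49 years is 4.97 doublings; 2^4.97 ≈ 31.3×.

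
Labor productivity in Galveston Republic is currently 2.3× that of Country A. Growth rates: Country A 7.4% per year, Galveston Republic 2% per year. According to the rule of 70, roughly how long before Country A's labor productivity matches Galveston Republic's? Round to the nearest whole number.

Country A gains on Galveston Republic at 7.4% − 2% = 5.4 points a year.
At that relative rate the gap halves every 70/5.4 ≈ 12.96 years.
A 2.3× gap takes log₂(2.3) ≈ 1.20 halvings to close: 1.20 × 12.96 ≈ 16 years.

roughly 16 years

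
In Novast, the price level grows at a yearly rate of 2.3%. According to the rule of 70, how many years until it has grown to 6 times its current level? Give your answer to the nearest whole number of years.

At 2.3% it doubles every 70/2.3 ≈ 30.43 years.
Reaching 6× takes log₂(6) ≈ 2.58 doublings.
2.58 × 30.43 ≈ 79 years.

roughly 79 years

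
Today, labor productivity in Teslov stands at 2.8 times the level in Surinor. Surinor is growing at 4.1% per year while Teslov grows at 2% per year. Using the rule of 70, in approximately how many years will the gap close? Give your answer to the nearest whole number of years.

≈ 50 years

Surinor gains on Teslov at 4.1% − 2% = 2.1 points a year.
At that relative rate the gap halves every 70/2.1 ≈ 33.33 years.
A 2.8 times gap takes log₂(2.8) ≈ 1.49 halvings to close: 1.49 × 33.33 ≈ 50 years.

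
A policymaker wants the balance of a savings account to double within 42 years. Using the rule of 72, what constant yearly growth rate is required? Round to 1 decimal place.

roughly 1.7%

72 / 42 ≈ 1.71, so about 1.7% per year.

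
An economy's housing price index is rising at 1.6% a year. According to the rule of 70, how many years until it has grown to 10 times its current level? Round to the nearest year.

Doubling time ≈ 70/1.6 = 43.75 years.
10× is log₂ 10 ≈ 3.32 doublings, so ≈ 3.32 × 43.75 = 145 years.

145 years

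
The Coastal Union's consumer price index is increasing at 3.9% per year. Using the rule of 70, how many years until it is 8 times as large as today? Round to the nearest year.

At 3.9% it doubles every 70/3.9 ≈ 17.95 years.
Getting to 8× needs 3 doublings: 3 × 17.95 ≈ 54 years.

around 54 years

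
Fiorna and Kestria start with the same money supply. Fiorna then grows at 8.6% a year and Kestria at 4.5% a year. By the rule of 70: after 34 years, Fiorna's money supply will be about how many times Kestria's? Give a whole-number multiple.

about 4 times

Rate gap = 8.6% − 4.5% = 4.1 points.
The ratio doubles every 70/4.1 ≈ 17.07 years.
34/17.07 ≈ 1.99 doublings → ratio ≈ 2^1.99 ≈ 4.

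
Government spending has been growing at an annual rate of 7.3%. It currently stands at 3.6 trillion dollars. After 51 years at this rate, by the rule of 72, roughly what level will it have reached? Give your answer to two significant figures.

roughly 130 trillion dollars

Doubling time ≈ 72/7.3 = 9.86 years.
51 years is 51/9.86 ≈ 5.17 doublings, a factor of 2^5.17 ≈ 36.00.
3.6 × 36.00 ≈ 130 trillion dollars.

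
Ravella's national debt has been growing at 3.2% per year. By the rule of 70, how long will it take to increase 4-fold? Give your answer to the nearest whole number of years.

At 3.2% it doubles every 70/3.2 ≈ 21.88 years.
4 = 2^2, so 2 doublings → 44 years.

≈ 44 years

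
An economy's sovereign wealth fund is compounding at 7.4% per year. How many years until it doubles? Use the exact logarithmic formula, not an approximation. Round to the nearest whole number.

t = ln(2) / ln(1 + 0.074) = 0.6931 / 0.071390 ≈ 9.71.
≈ 10 years.

10 years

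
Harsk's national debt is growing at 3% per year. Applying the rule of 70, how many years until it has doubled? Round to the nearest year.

Doubling time ≈ 70 / 3 = 23.33 years.

approximately 23 years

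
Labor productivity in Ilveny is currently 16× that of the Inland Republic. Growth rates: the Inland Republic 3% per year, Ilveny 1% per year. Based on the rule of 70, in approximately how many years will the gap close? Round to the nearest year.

140 years

The growth-rate gap is 3% − 1% = 2 percentage points.
So the ratio between them halves every 70/2 ≈ 35.00 years.
A 16× gap closes after 4 halvings: 4 × 35.00 ≈ 140 years.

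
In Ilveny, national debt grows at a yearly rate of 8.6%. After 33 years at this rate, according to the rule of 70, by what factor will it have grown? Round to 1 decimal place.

Doubling time ≈ 70/8.6 = 8.14 years.
33 years / 8.14 ≈ 4.05 doublings → factor 2^4.05 ≈ 16.6.

roughly 16.6 times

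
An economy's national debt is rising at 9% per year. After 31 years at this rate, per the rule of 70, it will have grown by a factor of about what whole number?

At 9% one doubling takes ≈ 7.78 years; 31 years is 4 of them, so ×16.

≈ 16 times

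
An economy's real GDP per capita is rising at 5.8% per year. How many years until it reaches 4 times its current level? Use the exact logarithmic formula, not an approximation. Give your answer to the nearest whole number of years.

25 years

t = ln(4) / ln(1 + 0.058) = 1.3863 / 0.056380 ≈ 24.59.
≈ 25 years.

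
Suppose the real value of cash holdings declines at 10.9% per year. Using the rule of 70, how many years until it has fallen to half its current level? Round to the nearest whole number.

6 years

Halving time ≈ 70 / 10.9 = 6.42 → 6 years.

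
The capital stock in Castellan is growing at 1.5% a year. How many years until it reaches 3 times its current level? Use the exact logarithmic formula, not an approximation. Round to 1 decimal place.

t = ln(3) / ln(1 + 0.015) = 1.0986 / 0.014889 ≈ 73.79.

73.8 years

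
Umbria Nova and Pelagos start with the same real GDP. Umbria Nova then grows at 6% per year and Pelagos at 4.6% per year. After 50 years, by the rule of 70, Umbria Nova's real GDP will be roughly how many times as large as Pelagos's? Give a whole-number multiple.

roughly 2 times

Only the 1.4-point difference matters.
70/1.4 ≈ 50.00 years per doubling of the ratio; 50 years gives 1.00 doublings, so ≈ 2×.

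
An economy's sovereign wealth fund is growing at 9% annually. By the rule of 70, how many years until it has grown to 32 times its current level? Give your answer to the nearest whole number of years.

Doubling time ≈ 70/9 = 7.78 years.
Getting to 32× needs 5 doublings: 5 × 7.78 ≈ 39 years.

roughly 39 years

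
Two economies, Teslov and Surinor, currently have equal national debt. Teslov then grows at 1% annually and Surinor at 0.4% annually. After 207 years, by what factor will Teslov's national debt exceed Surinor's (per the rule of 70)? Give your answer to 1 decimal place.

3.4 times

Only the 0.6-point difference matters.
70/0.6 ≈ 116.67 years per doubling of the ratio; 207 years gives 1.77 doublings, so ≈ 3.4×.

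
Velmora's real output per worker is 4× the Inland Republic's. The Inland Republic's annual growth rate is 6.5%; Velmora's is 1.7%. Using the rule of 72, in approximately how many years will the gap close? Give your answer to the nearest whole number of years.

the Inland Republic gains on Velmora at 6.5% − 1.7% = 4.8 points a year.
At that relative rate the gap halves every 72/4.8 ≈ 15.00 years.
A 4× gap closes after 2 halvings: 2 × 15.00 ≈ 30 years.

around 30 years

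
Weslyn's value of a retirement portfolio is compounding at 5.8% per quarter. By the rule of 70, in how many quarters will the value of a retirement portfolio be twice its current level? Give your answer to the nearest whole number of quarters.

12 quarters

70/5.8 ≈ 12.07, so it doubles roughly every 12 quarters.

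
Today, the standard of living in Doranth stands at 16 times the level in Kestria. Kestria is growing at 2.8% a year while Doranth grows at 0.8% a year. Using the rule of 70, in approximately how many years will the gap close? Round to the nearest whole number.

The growth-rate gap is 2.8% − 0.8% = 2 percentage points.
So the ratio between them halves every 70/2 ≈ 35.00 years.
A 16 times gap closes after 4 halvings: 4 × 35.00 ≈ 140 years.

≈ 140 years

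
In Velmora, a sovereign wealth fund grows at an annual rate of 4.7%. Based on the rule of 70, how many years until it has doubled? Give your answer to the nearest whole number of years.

roughly 15 years

70/4.7 ≈ 14.89, so it doubles roughly every 15 years.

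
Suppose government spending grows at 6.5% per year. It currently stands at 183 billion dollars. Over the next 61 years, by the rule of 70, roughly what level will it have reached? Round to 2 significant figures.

roughly 9300 billion dollars

Doubling time ≈ 70/6.5 = 10.77 years.
61 years is 61/10.77 ≈ 5.66 doublings, a factor of 2^5.66 ≈ 50.56.
183 × 50.56 ≈ 9300 billion dollars.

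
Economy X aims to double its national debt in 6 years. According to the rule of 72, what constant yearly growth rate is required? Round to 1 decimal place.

about 12.0% per year

72 / 6 ≈ 12.00, so about 12.0% per year.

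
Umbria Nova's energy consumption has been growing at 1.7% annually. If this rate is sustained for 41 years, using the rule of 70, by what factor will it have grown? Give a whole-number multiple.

approximately 2 times

70/1.7 ≈ 41.18 years per doubling.
41 years fits 1 doubling: 2^1 = 2.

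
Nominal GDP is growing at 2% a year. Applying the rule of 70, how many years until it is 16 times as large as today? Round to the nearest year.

One doubling takes 70/2 = 35.00 years.
16 = 2^4, so 4 doublings → 140 years.

roughly 140 years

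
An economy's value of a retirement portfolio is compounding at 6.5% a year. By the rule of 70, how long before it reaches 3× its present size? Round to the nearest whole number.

One doubling takes 70/6.5 = 10.77 years.
Reaching 3× takes log₂(3) ≈ 1.58 doublings.
1.58 × 10.77 ≈ 17 years.

approximately 17 years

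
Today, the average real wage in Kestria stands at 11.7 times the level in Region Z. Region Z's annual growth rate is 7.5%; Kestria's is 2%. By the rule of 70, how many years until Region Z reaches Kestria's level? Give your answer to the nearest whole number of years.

The growth-rate gap is 7.5% − 2% = 5.5 percentage points.
So the ratio between them halves every 70/5.5 ≈ 12.73 years.
An 11.7 times gap takes log₂(11.7) ≈ 3.55 halvings to close: 3.55 × 12.73 ≈ 45 years.

about 45 years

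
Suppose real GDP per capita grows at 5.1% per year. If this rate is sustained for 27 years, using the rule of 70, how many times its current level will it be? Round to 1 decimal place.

around 3.9 times

Doubles every ≈ 13.73 years (70/5.1).
27 years is 1.97 doublings; 2^1.97 ≈ 3.9×.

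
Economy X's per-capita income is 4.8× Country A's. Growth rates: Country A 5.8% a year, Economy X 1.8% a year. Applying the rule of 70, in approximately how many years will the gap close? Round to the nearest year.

≈ 40 years

The growth-rate gap is 5.8% − 1.8% = 4 percentage points.
So the ratio between them halves every 70/4 ≈ 17.50 years.
A 4.8× gap takes log₂(4.8) ≈ 2.26 halvings to close: 2.26 × 17.50 ≈ 40 years.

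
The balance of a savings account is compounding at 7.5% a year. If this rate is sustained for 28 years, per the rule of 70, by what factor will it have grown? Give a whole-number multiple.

At 7.5% one doubling takes ≈ 9.33 years; 28 years is 3 of them, so ×8.

≈ 8 times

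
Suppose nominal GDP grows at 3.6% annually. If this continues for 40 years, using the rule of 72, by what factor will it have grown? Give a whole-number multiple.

At 3.6% one doubling takes ≈ 20.00 years; 40 years is 2 of them, so ×4.

4 times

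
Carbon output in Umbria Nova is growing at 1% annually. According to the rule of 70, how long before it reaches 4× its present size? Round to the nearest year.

At 1% it doubles every 70/1 ≈ 70.00 years.
4 = 2^2, so 2 doublings → 140 years.

≈ 140 years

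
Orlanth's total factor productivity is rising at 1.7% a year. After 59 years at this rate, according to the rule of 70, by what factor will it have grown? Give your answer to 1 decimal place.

Doubling time ≈ 70/1.7 = 41.18 years.
59 years / 41.18 ≈ 1.43 doublings → factor 2^1.43 ≈ 2.7.

2.7 times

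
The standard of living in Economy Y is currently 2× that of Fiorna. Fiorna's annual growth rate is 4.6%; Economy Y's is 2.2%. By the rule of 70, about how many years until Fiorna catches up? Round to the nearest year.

29 years

Fiorna gains on Economy Y at 4.6% − 2.2% = 2.4 points a year.
At that relative rate the gap halves every 70/2.4 ≈ 29.17 years.
A 2× gap closes after 1 halving: 1 × 29.17 ≈ 29 years.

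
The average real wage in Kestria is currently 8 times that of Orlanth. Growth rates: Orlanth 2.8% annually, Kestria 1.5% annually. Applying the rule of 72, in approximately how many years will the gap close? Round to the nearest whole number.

≈ 166 years

Orlanth gains on Kestria at 2.8% − 1.5% = 1.3 points a year.
At that relative rate the gap halves every 72/1.3 ≈ 55.38 years.
An 8 times gap closes after 3 halvings: 3 × 55.38 ≈ 166 years.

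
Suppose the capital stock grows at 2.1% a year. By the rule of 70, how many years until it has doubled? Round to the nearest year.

Doubling time ≈ 70 / 2.1 = 33.33 years.

≈ 33 years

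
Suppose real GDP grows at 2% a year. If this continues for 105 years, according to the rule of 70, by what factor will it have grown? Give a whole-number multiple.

about 8 times

Doubling time ≈ 70/2 = 35.00 years.
105/35.00 ≈ 3 doublings, so about 2^3 = 8×.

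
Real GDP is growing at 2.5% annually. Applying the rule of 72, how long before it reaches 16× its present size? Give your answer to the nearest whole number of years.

At 2.5% it doubles every 72/2.5 ≈ 28.80 years.
Getting to 16× needs 4 doublings: 4 × 28.80 ≈ 115 years.

around 115 years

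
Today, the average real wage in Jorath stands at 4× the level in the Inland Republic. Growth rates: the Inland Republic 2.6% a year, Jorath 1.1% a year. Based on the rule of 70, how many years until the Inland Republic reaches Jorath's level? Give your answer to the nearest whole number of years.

the Inland Republic gains on Jorath at 2.6% − 1.1% = 1.5 points a year.
At that relative rate the gap halves every 70/1.5 ≈ 46.67 years.
A 4× gap closes after 2 halvings: 2 × 46.67 ≈ 93 years.

≈ 93 years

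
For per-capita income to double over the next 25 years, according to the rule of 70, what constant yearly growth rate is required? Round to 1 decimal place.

roughly 2.8%

70 / 25 ≈ 2.80, so about 2.8% per year.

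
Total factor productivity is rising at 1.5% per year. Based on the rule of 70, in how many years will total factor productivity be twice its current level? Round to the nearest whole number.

Doubling time ≈ 70 / 1.5 = 46.67 years.

about 47 years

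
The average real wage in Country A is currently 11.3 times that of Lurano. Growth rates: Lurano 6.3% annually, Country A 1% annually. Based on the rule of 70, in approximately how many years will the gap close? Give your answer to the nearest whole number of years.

about 46 years

The growth-rate gap is 6.3% − 1% = 5.3 percentage points.
So the ratio between them halves every 70/5.3 ≈ 13.21 years.
An 11.3 times gap takes log₂(11.3) ≈ 3.50 halvings to close: 3.50 × 13.21 ≈ 46 years.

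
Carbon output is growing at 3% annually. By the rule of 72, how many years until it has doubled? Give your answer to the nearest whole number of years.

approximately 24 years

Doubling time ≈ 72 / 3 = 24.00 years.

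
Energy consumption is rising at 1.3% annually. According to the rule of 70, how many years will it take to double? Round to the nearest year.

roughly 54 years

At 1.3%, doubling takes about 70/1.3 = 53.85 years.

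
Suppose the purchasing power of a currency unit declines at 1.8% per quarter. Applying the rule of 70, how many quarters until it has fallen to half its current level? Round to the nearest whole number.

≈ 39 quarters

Falling at 1.8%, it halves about every 70/1.8 = 38.89 quarters.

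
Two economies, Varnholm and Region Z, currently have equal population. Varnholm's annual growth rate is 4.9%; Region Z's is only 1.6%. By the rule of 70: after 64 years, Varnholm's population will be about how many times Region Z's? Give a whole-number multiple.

Rate gap = 4.9% − 1.6% = 3.3 points.
The ratio doubles every 70/3.3 ≈ 21.21 years.
64/21.21 ≈ 3.02 doublings → ratio ≈ 2^3.02 ≈ 8.

roughly 8 times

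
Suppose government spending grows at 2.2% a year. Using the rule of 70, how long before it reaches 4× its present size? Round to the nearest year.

At 2.2% it doubles every 70/2.2 ≈ 31.82 years.
4 = 2^2, so 2 doublings → 64 years.

≈ 64 years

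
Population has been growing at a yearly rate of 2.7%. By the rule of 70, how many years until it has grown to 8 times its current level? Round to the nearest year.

One doubling takes 70/2.7 = 25.93 years.
Getting to 8× needs 3 doublings: 3 × 25.93 ≈ 78 years.

approximately 78 years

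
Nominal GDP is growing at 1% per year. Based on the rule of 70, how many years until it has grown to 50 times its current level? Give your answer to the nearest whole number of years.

At 1% it doubles every 70/1 ≈ 70.00 years.
50× is log₂ 50 ≈ 5.64 doublings, so ≈ 5.64 × 70.00 = 395 years.

roughly 395 years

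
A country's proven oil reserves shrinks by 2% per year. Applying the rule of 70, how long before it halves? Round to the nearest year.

about 35 years

The rule works in reverse for decay: 70/2 ≈ 35.00 years to halve.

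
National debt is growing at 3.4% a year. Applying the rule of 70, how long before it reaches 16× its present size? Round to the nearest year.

Doubling time ≈ 70/3.4 = 20.59 years.
16 = 2^4, so 4 doublings → 82 years.

about 82 years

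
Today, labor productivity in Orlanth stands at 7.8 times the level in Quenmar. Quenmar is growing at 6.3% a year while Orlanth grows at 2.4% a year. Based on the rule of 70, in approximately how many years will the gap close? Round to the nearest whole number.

roughly 53 years

The growth-rate gap is 6.3% − 2.4% = 3.9 percentage points.
So the ratio between them halves every 70/3.9 ≈ 17.95 years.
A 7.8 times gap takes log₂(7.8) ≈ 2.96 halvings to close: 2.96 × 17.95 ≈ 53 years.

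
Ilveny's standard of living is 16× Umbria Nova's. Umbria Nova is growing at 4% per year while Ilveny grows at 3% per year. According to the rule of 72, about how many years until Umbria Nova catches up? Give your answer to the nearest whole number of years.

What matters is the difference: 1 pp.
Rule of 72 on the gap: the ratio halves every 72/1 ≈ 72.00 years.
A 16× gap closes after 4 halvings: 4 × 72.00 ≈ 288 years.

288 years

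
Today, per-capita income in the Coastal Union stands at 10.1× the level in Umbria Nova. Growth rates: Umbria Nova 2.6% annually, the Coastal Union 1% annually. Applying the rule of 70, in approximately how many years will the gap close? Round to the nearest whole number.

What matters is the difference: 1.6 pp.
Rule of 70 on the gap: the ratio halves every 70/1.6 ≈ 43.75 years.
A 10.1× gap takes log₂(10.1) ≈ 3.34 halvings to close: 3.34 × 43.75 ≈ 146 years.

around 146 years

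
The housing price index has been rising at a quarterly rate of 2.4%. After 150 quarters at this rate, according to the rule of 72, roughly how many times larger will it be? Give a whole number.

72/2.4 ≈ 30.00 quarters per doubling.
150 quarters fits 5 doublings: 2^5 = 32.

32 times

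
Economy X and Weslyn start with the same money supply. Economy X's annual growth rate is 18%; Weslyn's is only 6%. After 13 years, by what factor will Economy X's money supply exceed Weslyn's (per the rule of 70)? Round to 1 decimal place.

roughly 4.7 times

Only the 12-point difference matters.
70/12 ≈ 5.83 years per doubling of the ratio; 13 years gives 2.23 doublings, so ≈ 4.7×.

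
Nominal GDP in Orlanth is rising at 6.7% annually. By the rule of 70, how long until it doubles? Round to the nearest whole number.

70/6.7 ≈ 10.45, so it doubles roughly every 10 years.

approximately 10 years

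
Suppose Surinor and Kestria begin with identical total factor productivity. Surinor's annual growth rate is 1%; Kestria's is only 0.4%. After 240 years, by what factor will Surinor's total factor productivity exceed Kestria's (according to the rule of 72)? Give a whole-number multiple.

Rate gap = 1% − 0.4% = 0.6 points.
The ratio doubles every 72/0.6 ≈ 120.00 years.
240/120.00 ≈ 2.00 doublings → ratio ≈ 2^2.00 ≈ 4.

about 4 times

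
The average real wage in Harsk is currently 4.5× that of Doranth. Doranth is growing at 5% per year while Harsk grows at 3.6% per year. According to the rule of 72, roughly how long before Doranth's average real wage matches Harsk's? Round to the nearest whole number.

The growth-rate gap is 5% − 3.6% = 1.4 percentage points.
So the ratio between them halves every 72/1.4 ≈ 51.43 years.
A 4.5× gap takes log₂(4.5) ≈ 2.17 halvings to close: 2.17 × 51.43 ≈ 112 years.

about 112 years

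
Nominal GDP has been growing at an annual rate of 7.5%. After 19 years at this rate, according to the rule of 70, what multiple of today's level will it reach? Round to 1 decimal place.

4.1 times

Doubles every ≈ 9.33 years (70/7.5).
19 years is 2.04 doublings; 2^2.04 ≈ 4.1×.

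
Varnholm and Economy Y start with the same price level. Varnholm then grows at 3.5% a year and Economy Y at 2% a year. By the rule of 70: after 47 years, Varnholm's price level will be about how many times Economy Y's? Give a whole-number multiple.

approximately 2 times

Only the 1.5-point difference matters.
70/1.5 ≈ 46.67 years per doubling of the ratio; 47 years gives 1.01 doublings, so ≈ 2×.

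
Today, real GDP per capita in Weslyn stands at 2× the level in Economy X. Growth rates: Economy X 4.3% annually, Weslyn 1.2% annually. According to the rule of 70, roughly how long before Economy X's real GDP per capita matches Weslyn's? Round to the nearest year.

around 23 years

What matters is the difference: 3.1 pp.
Rule of 70 on the gap: the ratio halves every 70/3.1 ≈ 22.58 years.
A 2× gap closes after 1 halving: 1 × 22.58 ≈ 23 years.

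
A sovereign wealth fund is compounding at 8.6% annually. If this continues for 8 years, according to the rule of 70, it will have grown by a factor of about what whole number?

Doubling time ≈ 70/8.6 = 8.14 years.
8/8.14 ≈ 1 doubling, so about 2^1 = 2×.

2 times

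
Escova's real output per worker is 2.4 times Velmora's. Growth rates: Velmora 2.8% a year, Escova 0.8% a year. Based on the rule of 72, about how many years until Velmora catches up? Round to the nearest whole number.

What matters is the difference: 2 pp.
Rule of 72 on the gap: the ratio halves every 72/2 ≈ 36.00 years.
A 2.4 times gap takes log₂(2.4) ≈ 1.26 halvings to close: 1.26 × 36.00 ≈ 45 years.

45 years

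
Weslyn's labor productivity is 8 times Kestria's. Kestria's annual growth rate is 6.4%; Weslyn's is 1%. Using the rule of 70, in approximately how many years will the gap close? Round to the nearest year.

The growth-rate gap is 6.4% − 1% = 5.4 percentage points.
So the ratio between them halves every 70/5.4 ≈ 12.96 years.
An 8 times gap closes after 3 halvings: 3 × 12.96 ≈ 39 years.

around 39 years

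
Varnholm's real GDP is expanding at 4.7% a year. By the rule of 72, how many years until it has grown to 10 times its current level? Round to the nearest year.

about 51 years

Doubling time ≈ 72/4.7 = 15.32 years.
Reaching 10× takes log₂(10) ≈ 3.32 doublings.
3.32 × 15.32 ≈ 51 years.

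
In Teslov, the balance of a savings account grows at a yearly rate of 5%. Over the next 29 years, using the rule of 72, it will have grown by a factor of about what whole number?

around 4 times

At 5% one doubling takes ≈ 14.40 years; 29 years is 2 of them, so ×4.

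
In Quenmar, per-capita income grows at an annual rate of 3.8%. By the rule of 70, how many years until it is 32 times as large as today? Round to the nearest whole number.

One doubling takes 70/3.8 = 18.42 years.
32× is 5 doublings, so 5 × 18.42 ≈ 92 years.

92 years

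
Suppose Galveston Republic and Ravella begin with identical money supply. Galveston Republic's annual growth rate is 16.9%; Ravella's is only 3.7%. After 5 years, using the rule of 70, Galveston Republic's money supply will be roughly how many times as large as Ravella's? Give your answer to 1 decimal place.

approximately 1.9 times

Galveston Republic pulls ahead at 13.2 pp per year, so the ratio doubles every 70/13.2 ≈ 5.30 years.
In 5 years that's 0.94 doublings: 2^0.94 ≈ 1.9.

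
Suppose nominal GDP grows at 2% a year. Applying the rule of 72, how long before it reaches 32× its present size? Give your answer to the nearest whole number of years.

One doubling takes 72/2 = 36.00 years.
Getting to 32× needs 5 doublings: 5 × 36.00 ≈ 180 years.

≈ 180 years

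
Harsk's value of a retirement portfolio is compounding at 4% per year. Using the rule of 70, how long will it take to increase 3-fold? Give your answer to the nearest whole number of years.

Doubling time ≈ 70/4 = 17.50 years.
3× is log₂ 3 ≈ 1.58 doublings, so ≈ 1.58 × 17.50 = 28 years.

approximately 28 years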